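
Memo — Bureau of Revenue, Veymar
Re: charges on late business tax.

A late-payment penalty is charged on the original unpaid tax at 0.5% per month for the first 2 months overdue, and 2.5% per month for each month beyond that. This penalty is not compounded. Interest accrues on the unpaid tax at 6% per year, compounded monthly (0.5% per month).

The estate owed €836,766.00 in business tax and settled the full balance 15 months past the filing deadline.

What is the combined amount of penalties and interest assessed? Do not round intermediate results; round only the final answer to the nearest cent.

Penalty, months 1–2: 2 × 0.5% × €836,766.00 = €8,367.66
Penalty, months 3–15: 13 × 2.5% × €836,766.00 = €271,948.95
Interest: €836,766.00 × ((1 + 0.005)^15 − 1) = €836,766.00 × 0.0776827… = €65,002.2736…
Penalties + interest = €280,316.6100 + €65,002.2736… = €345,318.88

€345,318.88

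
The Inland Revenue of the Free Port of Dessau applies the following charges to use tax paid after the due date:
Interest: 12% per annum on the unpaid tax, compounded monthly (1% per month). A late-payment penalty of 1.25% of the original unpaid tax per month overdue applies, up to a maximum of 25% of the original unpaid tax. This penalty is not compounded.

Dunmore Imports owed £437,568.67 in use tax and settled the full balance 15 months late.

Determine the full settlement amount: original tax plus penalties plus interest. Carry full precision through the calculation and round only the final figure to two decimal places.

Penalty: 15 × 1.25% × £437,568.67 = £82,044.13… (below the 25% cap of £109,392.17…)
Interest: £437,568.67 × ((1 + 0.01)^15 − 1) = £437,568.67 × 0.1609690… = £70,434.9717…
Total = £437,568.67 + £82,044.1256… + £70,434.9717… = £590,047.77

£590,047.77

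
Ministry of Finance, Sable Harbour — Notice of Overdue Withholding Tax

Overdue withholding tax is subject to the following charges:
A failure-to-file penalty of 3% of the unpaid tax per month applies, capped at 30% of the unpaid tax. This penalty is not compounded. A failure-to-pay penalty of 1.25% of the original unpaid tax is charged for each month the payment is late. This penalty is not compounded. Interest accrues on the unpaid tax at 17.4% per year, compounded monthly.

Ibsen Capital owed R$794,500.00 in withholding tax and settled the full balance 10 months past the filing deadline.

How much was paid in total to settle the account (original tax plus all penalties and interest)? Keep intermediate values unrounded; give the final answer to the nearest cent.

R$1,255,180.12

Failure-to-file: 10 × 3% × R$794,500.00 = R$238,350.00, capped at 30% × R$794,500.00 = R$238,350.00
Failure-to-pay penalty = 1.25% × R$794,500.00 × 10 mo = R$99,312.50
Interest (17.4%/yr ÷ 12 = 1.45%/month): R$794,500.00 × ((1 + 0.0145)^10 − 1) = R$123,017.6243…
Total = R$794,500.00 + R$337,662.5000 + R$123,017.6243… = R$1,255,180.12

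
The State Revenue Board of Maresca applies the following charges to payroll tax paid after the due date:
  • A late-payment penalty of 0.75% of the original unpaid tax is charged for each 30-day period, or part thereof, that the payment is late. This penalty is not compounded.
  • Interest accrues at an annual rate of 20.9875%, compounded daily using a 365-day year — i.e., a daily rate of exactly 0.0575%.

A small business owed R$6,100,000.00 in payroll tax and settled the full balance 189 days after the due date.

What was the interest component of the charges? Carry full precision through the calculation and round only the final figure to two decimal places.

Interest: R$6,100,000.00 × ((1 + 0.000575)^189 − 1) = R$6,100,000.00 × 0.11476516… = R$700,067.5033…

R$700,067.50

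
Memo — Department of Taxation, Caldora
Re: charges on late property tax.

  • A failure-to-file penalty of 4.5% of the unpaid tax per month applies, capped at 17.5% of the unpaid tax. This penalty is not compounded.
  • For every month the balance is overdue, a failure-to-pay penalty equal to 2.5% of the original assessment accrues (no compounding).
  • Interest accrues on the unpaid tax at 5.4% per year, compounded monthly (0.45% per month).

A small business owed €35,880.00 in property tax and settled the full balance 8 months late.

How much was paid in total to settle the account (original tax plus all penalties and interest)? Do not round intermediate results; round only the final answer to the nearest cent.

Failure-to-file: 8 × 4.5% × €35,880.00 = €12,916.80, capped at 17.5% × €35,880.00 = €6,279.00
Failure-to-pay penalty: 8 × 2.5% × €35,880.00 = €7,176.00
Interest: €35,880.00 × ((1 + 0.0045)^8 − 1) = €35,880.00 × 0.0365721… = €1,312.2081…
Total = €35,880.00 + €13,455.0000 + €1,312.2081… = €50,647.21

€50,647.21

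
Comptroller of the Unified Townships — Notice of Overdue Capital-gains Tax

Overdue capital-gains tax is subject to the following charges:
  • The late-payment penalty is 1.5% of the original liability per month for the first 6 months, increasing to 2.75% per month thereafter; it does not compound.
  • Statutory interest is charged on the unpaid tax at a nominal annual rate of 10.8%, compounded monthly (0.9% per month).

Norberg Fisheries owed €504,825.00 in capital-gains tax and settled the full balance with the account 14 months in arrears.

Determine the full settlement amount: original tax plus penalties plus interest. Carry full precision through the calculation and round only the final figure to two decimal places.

Penalty, months 1–6: 6 × 1.5% × €504,825.00 = €45,434.25
Penalty, months 7–14: 8 × 2.75% × €504,825.00 = €111,061.50
Interest: €504,825.00 × ((1 + 0.009)^14 − 1) = €504,825.00 × 0.1336430… = €67,466.3494…
Total = €504,825.00 + €156,495.7500 + €67,466.3494… = €728,787.10

€728,787.10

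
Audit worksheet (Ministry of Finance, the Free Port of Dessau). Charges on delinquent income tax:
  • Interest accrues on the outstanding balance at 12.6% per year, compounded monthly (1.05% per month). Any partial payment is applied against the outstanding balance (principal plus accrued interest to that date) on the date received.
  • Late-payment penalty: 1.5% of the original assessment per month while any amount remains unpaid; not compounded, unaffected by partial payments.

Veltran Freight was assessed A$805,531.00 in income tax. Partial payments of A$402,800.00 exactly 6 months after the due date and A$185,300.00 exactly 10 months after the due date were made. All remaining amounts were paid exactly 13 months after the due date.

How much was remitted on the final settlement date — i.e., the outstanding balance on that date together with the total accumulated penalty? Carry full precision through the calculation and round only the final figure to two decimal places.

Balance at month 6: A$805,531.0000 × (1 + 0.0105)^6 = A$857,630.3974…
After A$402,800.00 payment: A$857,630.3974… − A$402,800.00 = A$454,830.3974…
Balance at month 10: A$454,830.3974… × (1 + 0.0105)^4 = A$474,236.2561…
After A$185,300.00 payment: A$474,236.2561… − A$185,300.00 = A$288,936.2561…
Balance at month 13: A$288,936.2561… × (1 + 0.0105)^3 = A$298,133.6483…
Penalty: 13 × 1.5% × A$805,531.00 = A$157,078.55…
Final settlement = outstanding balance + penalty = A$298,133.6483… + A$157,078.55… = A$455,212.19

A$455,212.19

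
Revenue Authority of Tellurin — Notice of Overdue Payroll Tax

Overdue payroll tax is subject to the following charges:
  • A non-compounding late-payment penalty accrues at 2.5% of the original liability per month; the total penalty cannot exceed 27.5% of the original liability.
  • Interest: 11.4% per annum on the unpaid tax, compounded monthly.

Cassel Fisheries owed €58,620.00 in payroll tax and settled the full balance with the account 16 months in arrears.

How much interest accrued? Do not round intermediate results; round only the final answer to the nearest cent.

Interest (11.4%/yr ÷ 12 = 0.95%/month): €58,620.00 × ((1 + 0.0095)^16 − 1) = €9,574.1290…

€9,574.13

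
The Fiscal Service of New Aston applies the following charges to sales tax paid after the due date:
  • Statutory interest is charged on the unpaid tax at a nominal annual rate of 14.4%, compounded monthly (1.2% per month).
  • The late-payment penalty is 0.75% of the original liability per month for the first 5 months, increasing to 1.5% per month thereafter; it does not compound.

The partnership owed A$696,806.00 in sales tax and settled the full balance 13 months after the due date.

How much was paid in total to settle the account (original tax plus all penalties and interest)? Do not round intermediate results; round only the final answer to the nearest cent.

Penalty, months 1–5: 5 × 0.75% × A$696,806.00 = A$26,130.23…
Penalty, months 6–13: 8 × 1.5% × A$696,806.00 = A$83,616.72
Interest: A$696,806.00 × ((1 + 0.012)^13 − 1) = A$696,806.00 × 0.1677414… = A$116,883.1859…
Total = A$696,806.00 + A$109,746.9450 + A$116,883.1859… = A$923,436.13

A$923,436.13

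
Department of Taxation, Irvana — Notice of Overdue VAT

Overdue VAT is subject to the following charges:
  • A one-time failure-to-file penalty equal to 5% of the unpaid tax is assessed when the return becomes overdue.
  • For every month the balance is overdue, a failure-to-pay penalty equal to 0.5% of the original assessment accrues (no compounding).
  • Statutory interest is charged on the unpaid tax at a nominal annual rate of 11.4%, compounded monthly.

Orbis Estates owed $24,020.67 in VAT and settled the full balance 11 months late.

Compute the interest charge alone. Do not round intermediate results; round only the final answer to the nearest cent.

Interest (11.4%/yr ÷ 12 = 0.95%/month): $24,020.67 × ((1 + 0.0095)^11 − 1) = $2,632.8562…

$2,632.86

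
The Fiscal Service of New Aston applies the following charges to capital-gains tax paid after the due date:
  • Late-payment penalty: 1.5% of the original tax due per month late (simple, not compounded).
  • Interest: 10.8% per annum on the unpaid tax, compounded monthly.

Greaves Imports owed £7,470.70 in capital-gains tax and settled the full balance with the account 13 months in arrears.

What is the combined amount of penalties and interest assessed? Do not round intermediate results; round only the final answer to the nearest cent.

Late-payment penalty = 1.5% × £7,470.70 × 13 mo = £1,456.79…
Interest (10.8%/yr ÷ 12 = 0.9%/month): £7,470.70 × ((1 + 0.009)^13 − 1) = £922.8650…
Penalties + interest = £1,456.7865 + £922.8650… = £2,379.65

£2,379.65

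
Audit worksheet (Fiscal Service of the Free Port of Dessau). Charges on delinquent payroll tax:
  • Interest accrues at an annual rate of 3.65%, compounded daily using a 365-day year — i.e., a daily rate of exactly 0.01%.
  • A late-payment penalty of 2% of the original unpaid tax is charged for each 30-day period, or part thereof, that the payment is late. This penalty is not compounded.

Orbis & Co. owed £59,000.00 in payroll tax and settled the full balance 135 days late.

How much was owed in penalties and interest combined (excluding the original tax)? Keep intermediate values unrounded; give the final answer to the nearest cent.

Penalty periods: ⌈135/30⌉ = 5; penalty = 5 × 2% × £59,000.00 = £5,900.00
Interest: £59,000.00 × ((1 + 0.0001)^135 − 1) = £59,000.00 × 0.01359085… = £801.8603…
Penalties + interest = £5,900.0000 + £801.8603… = £6,701.86

£6,701.86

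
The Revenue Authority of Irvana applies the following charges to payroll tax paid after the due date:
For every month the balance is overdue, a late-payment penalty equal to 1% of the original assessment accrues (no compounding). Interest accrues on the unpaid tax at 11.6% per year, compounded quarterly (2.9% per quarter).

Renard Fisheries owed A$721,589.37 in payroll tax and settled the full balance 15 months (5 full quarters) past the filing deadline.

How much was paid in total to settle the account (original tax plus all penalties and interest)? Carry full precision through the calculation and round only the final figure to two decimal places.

A$940,705.36

Late-payment penalty: 15 × 1% × A$721,589.37 = A$108,238.41…
Interest: A$721,589.37 × ((1 + 0.029)^5 − 1) = A$721,589.37 × 0.1536574… = A$110,877.5803…
Total = A$721,589.37 + A$108,238.4055 + A$110,877.5803… = A$940,705.36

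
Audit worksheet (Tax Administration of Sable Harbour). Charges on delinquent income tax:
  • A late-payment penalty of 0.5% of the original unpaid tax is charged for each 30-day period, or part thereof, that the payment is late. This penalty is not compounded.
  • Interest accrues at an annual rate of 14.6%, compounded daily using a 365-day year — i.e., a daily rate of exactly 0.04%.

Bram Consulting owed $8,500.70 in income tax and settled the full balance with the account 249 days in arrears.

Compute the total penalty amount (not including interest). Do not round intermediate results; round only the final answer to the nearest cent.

Penalty periods: ⌈249/30⌉ = 9; penalty = 9 × 0.5% × $8,500.70 = $382.53…

$382.53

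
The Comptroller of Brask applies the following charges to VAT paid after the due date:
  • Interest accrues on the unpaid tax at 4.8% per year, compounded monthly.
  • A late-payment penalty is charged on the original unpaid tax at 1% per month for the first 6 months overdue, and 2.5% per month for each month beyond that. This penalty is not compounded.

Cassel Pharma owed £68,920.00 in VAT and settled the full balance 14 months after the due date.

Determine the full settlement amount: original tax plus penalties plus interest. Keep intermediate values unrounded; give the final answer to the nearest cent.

£90,800.69

Penalty, months 1–6: 6 × 1% × £68,920.00 = £4,135.20
Penalty, months 7–14: 8 × 2.5% × £68,920.00 = £13,784.00
Interest (4.8%/yr ÷ 12 = 0.4%/month): £68,920.00 × ((1 + 0.004)^14 − 1) = £3,961.4909…
Total = £68,920.00 + £17,919.2000 + £3,961.4909… = £90,800.69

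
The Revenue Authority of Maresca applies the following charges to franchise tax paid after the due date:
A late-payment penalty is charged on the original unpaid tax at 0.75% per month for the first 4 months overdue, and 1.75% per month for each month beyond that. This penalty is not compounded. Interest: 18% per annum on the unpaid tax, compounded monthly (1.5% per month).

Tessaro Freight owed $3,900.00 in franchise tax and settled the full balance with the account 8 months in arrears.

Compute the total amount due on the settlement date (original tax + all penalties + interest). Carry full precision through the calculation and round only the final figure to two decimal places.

$4,783.32

Penalty, months 1–4: 4 × 0.75% × $3,900.00 = $117.00
Penalty, months 5–8: 4 × 1.75% × $3,900.00 = $273.00
Interest: $3,900.00 × ((1 + 0.015)^8 − 1) = $3,900.00 × 0.1264926… = $493.3211…
Total = $3,900.00 + $390.0000 + $493.3211… = $4,783.32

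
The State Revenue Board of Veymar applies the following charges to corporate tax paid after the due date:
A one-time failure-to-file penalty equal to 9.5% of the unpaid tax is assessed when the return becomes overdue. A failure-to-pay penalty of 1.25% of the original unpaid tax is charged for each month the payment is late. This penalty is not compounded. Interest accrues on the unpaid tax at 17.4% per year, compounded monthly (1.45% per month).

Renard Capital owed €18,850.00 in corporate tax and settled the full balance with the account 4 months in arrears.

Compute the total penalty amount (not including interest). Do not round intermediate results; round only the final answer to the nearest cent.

Failure-to-file penalty: 9.5% × €18,850.00 = €1,790.75
Failure-to-pay penalty = 1.25% × €18,850.00 × 4 mo = €942.50
Total penalty = €1,790.75 + €942.50 = €2,733.25

€2,733.25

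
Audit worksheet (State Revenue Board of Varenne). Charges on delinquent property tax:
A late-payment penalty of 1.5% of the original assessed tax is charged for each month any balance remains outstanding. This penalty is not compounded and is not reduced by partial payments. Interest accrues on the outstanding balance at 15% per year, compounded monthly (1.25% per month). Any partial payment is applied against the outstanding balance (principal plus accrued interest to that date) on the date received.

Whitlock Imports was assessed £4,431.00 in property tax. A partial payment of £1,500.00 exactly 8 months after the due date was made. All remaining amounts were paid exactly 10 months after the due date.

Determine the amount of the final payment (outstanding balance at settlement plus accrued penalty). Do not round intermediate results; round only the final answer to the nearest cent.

£4,144.01

Balance at month 8: £4,431.0000 × (1 + 0.0125)^8 = £4,893.9779…
After £1,500.00 payment: £4,893.9779… − £1,500.00 = £3,393.9779…
Balance at month 10: £3,393.9779… × (1 + 0.0125)^2 = £3,479.3577…
Penalty: 10 × 1.5% × £4,431.00 = £664.65
Final settlement = outstanding balance + penalty = £3,479.3577… + £664.65 = £4,144.01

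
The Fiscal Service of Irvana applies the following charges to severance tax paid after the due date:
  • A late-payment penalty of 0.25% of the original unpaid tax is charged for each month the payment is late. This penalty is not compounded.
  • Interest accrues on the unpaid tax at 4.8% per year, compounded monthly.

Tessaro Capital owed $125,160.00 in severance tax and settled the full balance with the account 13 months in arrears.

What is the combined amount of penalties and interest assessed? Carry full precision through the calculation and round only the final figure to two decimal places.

Late-payment penalty: 13 × 0.25% × $125,160.00 = $4,067.70
Interest (4.8%/yr ÷ 12 = 0.4%/month): $125,160.00 × ((1 + 0.004)^13 − 1) = $6,666.8337…
Penalties + interest = $4,067.7000 + $6,666.8337… = $10,734.53

$10,734.53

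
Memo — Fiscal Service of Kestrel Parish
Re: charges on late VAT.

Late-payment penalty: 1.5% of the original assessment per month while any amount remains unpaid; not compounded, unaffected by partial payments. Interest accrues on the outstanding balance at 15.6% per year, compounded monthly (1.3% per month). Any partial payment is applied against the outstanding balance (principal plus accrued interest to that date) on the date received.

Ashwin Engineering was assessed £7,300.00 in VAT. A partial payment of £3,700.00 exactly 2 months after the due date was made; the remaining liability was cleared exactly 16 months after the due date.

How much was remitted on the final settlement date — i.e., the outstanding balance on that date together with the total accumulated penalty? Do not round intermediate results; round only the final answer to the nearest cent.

£6,294.45

Balance at month 2: £7,300.0000 × (1 + 0.013)^2 = £7,491.0337
After £3,700.00 payment: £7,491.0337 − £3,700.00 = £3,791.0337
Balance at month 16: £3,791.0337 × (1 + 0.013)^14 = £4,542.4471…
Penalty: 16 × 1.5% × £7,300.00 = £1,752.00
Final settlement = outstanding balance + penalty = £4,542.4471… + £1,752.00 = £6,294.45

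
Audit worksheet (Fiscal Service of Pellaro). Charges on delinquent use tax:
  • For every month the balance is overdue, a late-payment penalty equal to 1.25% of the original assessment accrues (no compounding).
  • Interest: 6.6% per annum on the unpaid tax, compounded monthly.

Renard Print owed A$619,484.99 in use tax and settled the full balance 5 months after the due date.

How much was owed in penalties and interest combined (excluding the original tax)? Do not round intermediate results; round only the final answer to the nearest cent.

A$55,942.08

Late-payment penalty: 5 × 1.25% × A$619,484.99 = A$38,717.81…
Interest (6.6%/yr ÷ 12 = 0.55%/month): A$619,484.99 × ((1 + 0.0055)^5 − 1) = A$17,224.2649…
Penalties + interest = A$38,717.8119… + A$17,224.2649… = A$55,942.08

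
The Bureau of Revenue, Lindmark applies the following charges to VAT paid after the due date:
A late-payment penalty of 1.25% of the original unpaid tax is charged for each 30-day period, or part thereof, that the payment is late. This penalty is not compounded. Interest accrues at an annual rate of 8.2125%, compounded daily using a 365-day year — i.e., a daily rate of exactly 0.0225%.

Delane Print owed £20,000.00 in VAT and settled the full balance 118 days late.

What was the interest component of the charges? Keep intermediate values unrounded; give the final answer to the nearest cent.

Interest: £20,000.00 × ((1 + 0.000225)^118 − 1) = £20,000.00 × 0.02690252… = £538.0505…

£538.05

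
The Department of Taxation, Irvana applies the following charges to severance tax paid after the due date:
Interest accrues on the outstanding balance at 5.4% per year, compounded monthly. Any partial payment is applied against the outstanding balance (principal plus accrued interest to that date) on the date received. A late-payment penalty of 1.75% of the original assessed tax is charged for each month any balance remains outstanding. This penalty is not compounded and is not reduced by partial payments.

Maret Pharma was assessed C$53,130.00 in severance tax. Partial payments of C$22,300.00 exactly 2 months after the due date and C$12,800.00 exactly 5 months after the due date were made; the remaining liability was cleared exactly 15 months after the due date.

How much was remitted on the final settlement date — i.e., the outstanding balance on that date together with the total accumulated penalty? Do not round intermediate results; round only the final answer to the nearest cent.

Monthly rate = 5.4% ÷ 12 = 0.45%
Balance at month 2: C$53,130.0000 × (1 + 0.0045)^2 = C$53,609.2459…
After C$22,300.00 payment: C$53,609.2459… − C$22,300.00 = C$31,309.2459…
Balance at month 5: C$31,309.2459… × (1 + 0.0045)^3 = C$31,733.8256…
After C$12,800.00 payment: C$31,733.8256… − C$12,800.00 = C$18,933.8256…
Balance at month 15: C$18,933.8256… × (1 + 0.0045)^10 = C$19,803.3099…
Penalty: 15 × 1.75% × C$53,130.00 = C$13,946.63…
Final settlement = outstanding balance + penalty = C$19,803.3099… + C$13,946.63… = C$33,749.93

C$33,749.93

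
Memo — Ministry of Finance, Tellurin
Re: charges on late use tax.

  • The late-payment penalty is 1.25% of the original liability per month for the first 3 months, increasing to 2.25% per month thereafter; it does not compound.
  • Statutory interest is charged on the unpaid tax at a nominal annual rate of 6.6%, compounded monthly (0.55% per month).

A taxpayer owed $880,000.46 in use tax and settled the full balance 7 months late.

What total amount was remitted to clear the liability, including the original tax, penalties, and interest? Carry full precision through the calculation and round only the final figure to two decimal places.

$1,026,644.71

Penalty, months 1–3: 3 × 1.25% × $880,000.46 = $33,000.02…
Penalty, months 4–7: 4 × 2.25% × $880,000.46 = $79,200.04…
Interest: $880,000.46 × ((1 + 0.0055)^7 − 1) = $880,000.46 × 0.0391411… = $34,444.1906…
Total = $880,000.46 + $112,200.0587… + $34,444.1906… = $1,026,644.71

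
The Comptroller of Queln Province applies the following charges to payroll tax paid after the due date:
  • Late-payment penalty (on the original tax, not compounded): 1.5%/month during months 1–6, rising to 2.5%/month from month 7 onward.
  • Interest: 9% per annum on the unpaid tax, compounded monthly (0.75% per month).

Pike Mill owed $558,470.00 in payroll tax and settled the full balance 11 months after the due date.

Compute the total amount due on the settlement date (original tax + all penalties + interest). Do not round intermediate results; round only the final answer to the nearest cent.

Penalty, months 1–6: 6 × 1.5% × $558,470.00 = $50,262.30
Penalty, months 7–11: 5 × 2.5% × $558,470.00 = $69,808.75
Interest: $558,470.00 × ((1 + 0.0075)^11 − 1) = $558,470.00 × 0.0856644… = $47,841.0056…
Total = $558,470.00 + $120,071.0500 + $47,841.0056… = $726,382.06

$726,382.06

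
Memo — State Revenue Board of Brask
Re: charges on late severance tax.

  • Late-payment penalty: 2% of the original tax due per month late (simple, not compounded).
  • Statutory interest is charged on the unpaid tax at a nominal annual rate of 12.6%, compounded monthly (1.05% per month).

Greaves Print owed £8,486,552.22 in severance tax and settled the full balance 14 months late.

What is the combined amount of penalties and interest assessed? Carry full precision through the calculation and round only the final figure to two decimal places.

£3,712,582.74

Late-payment penalty: 14 × 2% × £8,486,552.22 = £2,376,234.62…
Interest: £8,486,552.22 × ((1 + 0.0105)^14 − 1) = £8,486,552.22 × 0.1574666… = £1,336,348.1190…
Penalties + interest = £2,376,234.6216 + £1,336,348.1190… = £3,712,582.74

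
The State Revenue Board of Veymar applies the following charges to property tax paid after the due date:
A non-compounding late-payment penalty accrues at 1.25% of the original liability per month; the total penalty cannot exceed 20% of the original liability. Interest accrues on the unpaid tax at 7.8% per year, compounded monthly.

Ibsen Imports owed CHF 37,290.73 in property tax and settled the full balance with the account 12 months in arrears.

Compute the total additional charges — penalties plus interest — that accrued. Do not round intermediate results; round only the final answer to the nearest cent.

Penalty: 12 × 1.25% × CHF 37,290.73 = CHF 5,593.61… (below the 20% cap of CHF 7,458.15…)
Interest (7.8%/yr ÷ 12 = 0.65%/month): CHF 37,290.73 × ((1 + 0.0065)^12 − 1) = CHF 3,014.9484…
Penalties + interest = CHF 5,593.6095 + CHF 3,014.9484… = CHF 8,608.56

CHF 8,608.56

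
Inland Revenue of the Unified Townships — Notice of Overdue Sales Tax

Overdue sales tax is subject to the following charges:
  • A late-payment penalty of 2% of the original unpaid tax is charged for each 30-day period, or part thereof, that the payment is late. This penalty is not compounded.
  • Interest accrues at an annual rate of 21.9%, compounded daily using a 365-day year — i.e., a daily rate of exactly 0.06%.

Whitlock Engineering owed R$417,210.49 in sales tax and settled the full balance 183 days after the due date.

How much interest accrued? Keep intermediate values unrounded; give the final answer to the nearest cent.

Interest: R$417,210.49 × ((1 + 0.0006)^183 − 1) = R$417,210.49 × 0.11601809… = R$48,403.9640…

R$48,403.96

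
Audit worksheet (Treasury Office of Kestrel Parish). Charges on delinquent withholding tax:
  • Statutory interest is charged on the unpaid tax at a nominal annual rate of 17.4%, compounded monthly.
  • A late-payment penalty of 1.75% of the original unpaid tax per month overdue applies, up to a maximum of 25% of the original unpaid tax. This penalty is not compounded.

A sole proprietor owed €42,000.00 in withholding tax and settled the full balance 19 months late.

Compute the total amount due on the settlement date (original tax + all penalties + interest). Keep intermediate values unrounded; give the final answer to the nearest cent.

Penalty (uncapped): 19 × 1.75% × €42,000.00 = €13,965.00; cap = 25% × €42,000.00 = €10,500.00 → penalty = €10,500.00
Interest (17.4%/yr ÷ 12 = 1.45%/month): €42,000.00 × ((1 + 0.0145)^19 − 1) = €13,212.6086…
Total = €42,000.00 + €10,500.0000 + €13,212.6086… = €65,712.61

€65,712.61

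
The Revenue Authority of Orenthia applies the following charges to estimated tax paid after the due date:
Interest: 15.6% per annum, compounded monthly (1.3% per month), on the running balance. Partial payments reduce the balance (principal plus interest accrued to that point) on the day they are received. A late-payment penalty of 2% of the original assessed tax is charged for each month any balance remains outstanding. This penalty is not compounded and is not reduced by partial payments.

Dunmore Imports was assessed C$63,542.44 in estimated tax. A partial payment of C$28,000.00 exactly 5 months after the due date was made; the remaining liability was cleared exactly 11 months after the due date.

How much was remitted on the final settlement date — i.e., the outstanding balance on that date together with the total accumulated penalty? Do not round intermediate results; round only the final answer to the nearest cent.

Balance at month 5: C$63,542.4400 × (1 + 0.013)^5 = C$67,781.4904…
After C$28,000.00 payment: C$67,781.4904… − C$28,000.00 = C$39,781.4904…
Balance at month 11: C$39,781.4904… × (1 + 0.013)^6 = C$42,987.0579…
Penalty: 11 × 2% × C$63,542.44 = C$13,979.34…
Final settlement = outstanding balance + penalty = C$42,987.0579… + C$13,979.34… = C$56,966.39

C$56,966.39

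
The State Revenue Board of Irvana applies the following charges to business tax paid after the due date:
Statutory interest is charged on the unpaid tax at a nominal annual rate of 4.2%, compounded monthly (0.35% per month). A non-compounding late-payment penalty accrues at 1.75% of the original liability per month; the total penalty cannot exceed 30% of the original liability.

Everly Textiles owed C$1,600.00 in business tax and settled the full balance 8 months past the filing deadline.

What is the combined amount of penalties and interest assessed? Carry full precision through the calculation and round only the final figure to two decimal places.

C$269.35

Penalty: 8 × 1.75% × C$1,600.00 = C$224.00 (below the 30% cap of C$480.00)
Interest: C$1,600.00 × ((1 + 0.0035)^8 − 1) = C$1,600.00 × 0.0283454… = C$45.3527…
Penalties + interest = C$224.0000 + C$45.3527… = C$269.35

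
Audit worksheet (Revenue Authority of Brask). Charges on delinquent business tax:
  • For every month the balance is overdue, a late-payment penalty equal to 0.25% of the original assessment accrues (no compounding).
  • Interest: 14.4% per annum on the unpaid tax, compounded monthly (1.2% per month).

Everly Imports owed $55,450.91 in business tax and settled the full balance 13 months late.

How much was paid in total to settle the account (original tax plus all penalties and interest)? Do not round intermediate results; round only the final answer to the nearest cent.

Late-payment penalty = 0.25% × $55,450.91 × 13 mo = $1,802.15…
Interest: $55,450.91 × ((1 + 0.012)^13 − 1) = $55,450.91 × 0.1677414… = $9,301.4110…
Total = $55,450.91 + $1,802.1546… + $9,301.4110… = $66,554.48

$66,554.48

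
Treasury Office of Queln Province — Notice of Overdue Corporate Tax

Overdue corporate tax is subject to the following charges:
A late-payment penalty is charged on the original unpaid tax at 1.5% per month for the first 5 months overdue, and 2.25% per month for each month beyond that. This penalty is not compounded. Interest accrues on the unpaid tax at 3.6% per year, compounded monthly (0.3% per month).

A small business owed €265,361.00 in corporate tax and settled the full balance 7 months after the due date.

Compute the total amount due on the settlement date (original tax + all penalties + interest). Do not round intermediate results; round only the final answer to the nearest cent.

Penalty, months 1–5: 5 × 1.5% × €265,361.00 = €19,902.08…
Penalty, months 6–7: 2 × 2.25% × €265,361.00 = €11,941.25…
Interest: €265,361.00 × ((1 + 0.003)^7 − 1) = €265,361.00 × 0.0211899… = €5,622.9857…
Total = €265,361.00 + €31,843.3200 + €5,622.9857… = €302,827.31

€302,827.31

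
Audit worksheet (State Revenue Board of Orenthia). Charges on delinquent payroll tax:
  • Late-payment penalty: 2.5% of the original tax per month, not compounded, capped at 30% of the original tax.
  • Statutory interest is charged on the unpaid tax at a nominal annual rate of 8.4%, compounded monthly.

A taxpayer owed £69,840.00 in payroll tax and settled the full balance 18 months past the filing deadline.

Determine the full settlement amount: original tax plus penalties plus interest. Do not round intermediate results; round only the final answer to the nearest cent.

Penalty (uncapped): 18 × 2.5% × £69,840.00 = £31,428.00; cap = 30% × £69,840.00 = £20,952.00 → penalty = £20,952.00
Interest (8.4%/yr ÷ 12 = 0.7%/month): £69,840.00 × ((1 + 0.007)^18 − 1) = £9,343.5012…
Total = £69,840.00 + £20,952.0000 + £9,343.5012… = £100,135.50

£100,135.50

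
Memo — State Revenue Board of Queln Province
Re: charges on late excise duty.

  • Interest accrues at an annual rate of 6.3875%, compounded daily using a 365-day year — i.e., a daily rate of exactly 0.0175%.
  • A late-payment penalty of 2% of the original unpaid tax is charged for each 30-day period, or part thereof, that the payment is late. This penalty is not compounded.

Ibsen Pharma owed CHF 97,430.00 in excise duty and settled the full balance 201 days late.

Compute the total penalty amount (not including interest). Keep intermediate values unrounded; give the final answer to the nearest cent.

Penalty periods: ⌈201/30⌉ = 7; penalty = 7 × 2% × CHF 97,430.00 = CHF 13,640.20

CHF 13,640.20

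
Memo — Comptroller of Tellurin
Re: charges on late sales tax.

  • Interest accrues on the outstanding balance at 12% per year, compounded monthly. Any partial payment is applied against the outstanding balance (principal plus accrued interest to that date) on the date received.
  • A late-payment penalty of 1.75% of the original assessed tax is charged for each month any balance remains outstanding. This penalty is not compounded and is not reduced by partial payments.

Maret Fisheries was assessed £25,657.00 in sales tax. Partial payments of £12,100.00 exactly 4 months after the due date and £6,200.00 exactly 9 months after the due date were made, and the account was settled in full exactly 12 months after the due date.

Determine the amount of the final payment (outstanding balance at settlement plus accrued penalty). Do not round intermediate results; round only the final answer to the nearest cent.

£14,808.49

Monthly rate = 12% ÷ 12 = 1%
Balance at month 4: £25,657.0000 × (1 + 0.01)^4 = £26,698.7771…
After £12,100.00 payment: £26,698.7771… − £12,100.00 = £14,598.7771…
Balance at month 9: £14,598.7771… × (1 + 0.01)^5 = £15,343.4614…
After £6,200.00 payment: £15,343.4614… − £6,200.00 = £9,143.4614…
Balance at month 12: £9,143.4614… × (1 + 0.01)^3 = £9,420.5175…
Penalty: 12 × 1.75% × £25,657.00 = £5,387.97
Final settlement = outstanding balance + penalty = £9,420.5175… + £5,387.97 = £14,808.49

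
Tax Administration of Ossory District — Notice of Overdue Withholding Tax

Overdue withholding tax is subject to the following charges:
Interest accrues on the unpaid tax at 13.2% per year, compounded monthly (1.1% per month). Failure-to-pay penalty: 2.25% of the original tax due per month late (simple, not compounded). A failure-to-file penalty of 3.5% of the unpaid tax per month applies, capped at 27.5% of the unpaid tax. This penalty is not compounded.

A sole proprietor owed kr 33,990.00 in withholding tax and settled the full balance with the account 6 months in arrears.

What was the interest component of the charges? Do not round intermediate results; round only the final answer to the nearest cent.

Interest: kr 33,990.00 × ((1 + 0.011)^6 − 1) = kr 33,990.00 × 0.0678418… = kr 2,305.9442…

kr 2,305.94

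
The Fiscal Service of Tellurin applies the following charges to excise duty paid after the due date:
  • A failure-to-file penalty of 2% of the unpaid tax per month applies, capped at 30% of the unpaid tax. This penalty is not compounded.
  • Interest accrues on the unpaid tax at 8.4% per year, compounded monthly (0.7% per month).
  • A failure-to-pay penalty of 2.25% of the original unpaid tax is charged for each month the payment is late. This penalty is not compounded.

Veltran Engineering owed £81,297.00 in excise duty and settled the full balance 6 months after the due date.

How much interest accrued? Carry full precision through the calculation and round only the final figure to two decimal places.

£3,474.79

Interest: £81,297.00 × ((1 + 0.007)^6 − 1) = £81,297.00 × 0.0427419… = £3,474.7879…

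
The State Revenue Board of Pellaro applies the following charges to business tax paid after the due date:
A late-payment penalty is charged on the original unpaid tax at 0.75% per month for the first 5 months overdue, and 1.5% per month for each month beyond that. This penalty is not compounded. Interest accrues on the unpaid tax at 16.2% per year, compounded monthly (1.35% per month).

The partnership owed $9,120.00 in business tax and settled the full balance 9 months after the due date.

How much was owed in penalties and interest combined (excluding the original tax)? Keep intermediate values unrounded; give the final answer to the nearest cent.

Penalty, months 1–5: 5 × 0.75% × $9,120.00 = $342.00
Penalty, months 6–9: 4 × 1.5% × $9,120.00 = $547.20
Interest: $9,120.00 × ((1 + 0.0135)^9 − 1) = $9,120.00 × 0.1282719… = $1,169.8399…
Penalties + interest = $889.2000 + $1,169.8399… = $2,059.04

$2,059.04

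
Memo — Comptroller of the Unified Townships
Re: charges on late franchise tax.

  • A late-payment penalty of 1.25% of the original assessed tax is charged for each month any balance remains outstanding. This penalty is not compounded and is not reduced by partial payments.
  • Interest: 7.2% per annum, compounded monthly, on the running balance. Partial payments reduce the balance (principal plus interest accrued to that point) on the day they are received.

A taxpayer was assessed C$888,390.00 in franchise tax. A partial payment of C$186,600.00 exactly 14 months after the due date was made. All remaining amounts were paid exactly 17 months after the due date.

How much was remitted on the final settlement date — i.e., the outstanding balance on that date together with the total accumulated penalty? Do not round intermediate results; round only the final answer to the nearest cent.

Monthly rate = 7.2% ÷ 12 = 0.6%
Balance at month 14: C$888,390.0000 × (1 + 0.006)^14 = C$965,996.1409…
After C$186,600.00 payment: C$965,996.1409… − C$186,600.00 = C$779,396.1409…
Balance at month 17: C$779,396.1409… × (1 + 0.006)^3 = C$793,509.6145…
Penalty: 17 × 1.25% × C$888,390.00 = C$188,782.88…
Final settlement = outstanding balance + penalty = C$793,509.6145… + C$188,782.88… = C$982,292.49

C$982,292.49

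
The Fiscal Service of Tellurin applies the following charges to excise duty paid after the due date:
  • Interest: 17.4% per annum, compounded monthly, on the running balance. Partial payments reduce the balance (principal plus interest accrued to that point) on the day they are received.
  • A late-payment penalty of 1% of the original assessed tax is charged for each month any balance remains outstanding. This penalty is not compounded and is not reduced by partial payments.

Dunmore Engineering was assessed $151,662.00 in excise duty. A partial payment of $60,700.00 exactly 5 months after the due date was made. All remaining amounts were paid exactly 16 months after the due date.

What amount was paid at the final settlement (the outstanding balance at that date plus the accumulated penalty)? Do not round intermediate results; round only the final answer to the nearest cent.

$144,096.49

Monthly rate = 17.4% ÷ 12 = 1.45%
Balance at month 5: $151,662.0000 × (1 + 0.0145)^5 = $162,981.0216…
After $60,700.00 payment: $162,981.0216… − $60,700.00 = $102,281.0216…
Balance at month 16: $102,281.0216… × (1 + 0.0145)^11 = $119,830.5692…
Penalty: 16 × 1% × $151,662.00 = $24,265.92
Final settlement = outstanding balance + penalty = $119,830.5692… + $24,265.92 = $144,096.49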